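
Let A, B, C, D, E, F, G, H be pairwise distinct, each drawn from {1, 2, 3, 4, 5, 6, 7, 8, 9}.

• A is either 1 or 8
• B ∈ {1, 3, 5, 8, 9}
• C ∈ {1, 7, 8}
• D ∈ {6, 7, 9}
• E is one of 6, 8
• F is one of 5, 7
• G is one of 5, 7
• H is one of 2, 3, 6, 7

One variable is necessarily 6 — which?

E

Among the 8 variables, 2 fits only H (and all 8 values in {1, 2, 3, 5, 6, 7, 8, 9} must be used), so H = 2.
The 7 still-open variables together cover exactly {1, 3, 5, 6, 7, 8, 9} — 7 values for 7 variables — and 3 appears only in B's list, so B = 3.
The 6 still-open variables together cover exactly {1, 5, 6, 7, 8, 9} — 6 values for 6 variables — and 9 appears only in D's list, so D = 9.
The 5 still-open variables together cover exactly {1, 5, 6, 7, 8} — 5 values for 5 variables — and 6 appears only in E's list, so E = 6.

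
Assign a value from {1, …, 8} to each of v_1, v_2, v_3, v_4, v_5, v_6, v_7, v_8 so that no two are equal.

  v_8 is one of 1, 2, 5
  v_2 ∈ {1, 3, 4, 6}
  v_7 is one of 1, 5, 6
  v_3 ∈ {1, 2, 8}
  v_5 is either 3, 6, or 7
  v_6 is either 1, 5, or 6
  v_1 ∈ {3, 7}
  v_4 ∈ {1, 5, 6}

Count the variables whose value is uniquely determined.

3

The 8 variables together cover exactly {1, 2, 3, 4, 5, 6, 7, 8} — 8 values for 8 variables — and 4 appears only in v_2's list, so v_2 = 4.
The 7 still-open variables draw from only 7 values {1, 2, 3, 5, 6, 7, 8}, so each is used; only v_3 can be 8, hence v_3 = 8.
Among the 6 still-open variables, 2 fits only v_8 (and all 6 values in {1, 2, 3, 5, 6, 7} must be used), so v_8 = 2.
The 3 variables v_4, v_6, v_7 are confined to {1, 5, 6}, which locks those values in; drop them from v_5.
Determined: v_2=4, v_3=8, v_8=2. The other variables each still have more than one consistent value. That makes 3.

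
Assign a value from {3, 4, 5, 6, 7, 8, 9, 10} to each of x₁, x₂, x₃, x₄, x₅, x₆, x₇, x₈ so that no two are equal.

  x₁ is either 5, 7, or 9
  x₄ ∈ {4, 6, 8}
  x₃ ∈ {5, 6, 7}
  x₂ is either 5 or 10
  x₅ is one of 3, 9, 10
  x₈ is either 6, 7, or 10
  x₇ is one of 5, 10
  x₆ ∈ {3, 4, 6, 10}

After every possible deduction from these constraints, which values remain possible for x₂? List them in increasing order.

5, 10

The 8 variables draw from only 8 values {3, 4, 5, 6, 7, 8, 9, 10}, so each is used; only x₄ can be 8, hence x₄ = 8.
The 7 still-open variables together cover exactly {3, 4, 5, 6, 7, 9, 10} — 7 values for 7 variables — and 4 appears only in x₆'s list, so x₆ = 4.
The 6 still-open variables draw from only 6 values {3, 5, 6, 7, 9, 10}, so each is used; only x₅ can be 3, hence x₅ = 3.
Among the 5 still-open variables, 9 fits only x₁ (and all 5 values in {5, 6, 7, 9, 10} must be used), so x₁ = 9.
x₂ and x₇ between them cover only {5, 10} — a naked pair. Remove those values from x₃, x₈.
No further eliminations apply; x₂ can still be any of 5, 10.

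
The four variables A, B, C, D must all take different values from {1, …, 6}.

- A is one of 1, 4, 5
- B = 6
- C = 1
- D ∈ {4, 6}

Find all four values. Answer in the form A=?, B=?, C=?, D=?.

A=5, B=6, C=1, D=4

B has just one choice, so B = 6. So D can't be 6.
That leaves C = 1. Remove 1 from A.
D's domain is down to {4}, so D = 4. Remove 4 from A.
A's domain is down to {5}, so A = 5.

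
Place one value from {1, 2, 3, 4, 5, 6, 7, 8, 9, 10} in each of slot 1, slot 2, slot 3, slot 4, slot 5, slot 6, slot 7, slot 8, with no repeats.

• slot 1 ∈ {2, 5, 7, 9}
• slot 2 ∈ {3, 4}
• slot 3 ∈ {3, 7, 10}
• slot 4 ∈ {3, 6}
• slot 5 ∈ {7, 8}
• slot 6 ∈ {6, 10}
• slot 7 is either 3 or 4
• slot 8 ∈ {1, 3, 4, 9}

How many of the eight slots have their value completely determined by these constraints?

The 2 variables slot 2 and slot 7 are confined to {3, 4}, which locks those values in; drop them from slot 3, slot 4, slot 8.
slot 4's domain is down to {6}, so slot 4 = 6. Remove 6 from slot 6.
That leaves slot 6 = 10. Strike 10 from slot 3.
That leaves slot 3 = 7. Remove 7 from slot 1, slot 5.
slot 5 has just one choice, so slot 5 = 8.
Determined: slot 3=7, slot 4=6, slot 5=8, slot 6=10. The other slots each still have more than one consistent value. That makes 4.

4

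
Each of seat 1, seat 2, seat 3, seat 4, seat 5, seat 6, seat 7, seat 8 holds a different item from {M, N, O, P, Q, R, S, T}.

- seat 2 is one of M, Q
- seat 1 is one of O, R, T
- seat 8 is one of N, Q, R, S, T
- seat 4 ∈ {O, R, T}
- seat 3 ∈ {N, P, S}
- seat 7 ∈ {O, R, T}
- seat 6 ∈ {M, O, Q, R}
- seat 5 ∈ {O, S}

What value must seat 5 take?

S

The 8 variables draw from only 8 values {M, N, O, P, Q, R, S, T}, so each is used; only seat 3 can be P, hence seat 3 = P.
The 7 still-open variables draw from only 7 values {M, N, O, Q, R, S, T}, so each is used; only seat 8 can be N, hence seat 8 = N.
Among the 6 still-open variables, S fits only seat 5 (and all 6 values in {M, O, Q, R, S, T} must be used), so seat 5 = S.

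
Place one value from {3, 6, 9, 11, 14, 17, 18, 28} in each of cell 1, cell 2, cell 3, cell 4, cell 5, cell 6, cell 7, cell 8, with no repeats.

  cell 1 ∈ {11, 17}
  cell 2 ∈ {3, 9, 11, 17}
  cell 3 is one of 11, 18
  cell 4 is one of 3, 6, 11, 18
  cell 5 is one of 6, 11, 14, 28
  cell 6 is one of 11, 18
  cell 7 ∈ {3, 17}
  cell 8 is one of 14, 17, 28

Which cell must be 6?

The 8 variables together cover exactly {3, 6, 9, 11, 14, 17, 18, 28} — 8 values for 8 variables — and 9 appears only in cell 2's list, so cell 2 = 9.
cell 3 and cell 6 between them cover only {11, 18} — a naked pair. Remove those values from cell 1, cell 4, cell 5.
cell 1 must be 17 (only option left). Eliminate 17 elsewhere: cell 7, cell 8.
cell 7 has just one choice, so cell 7 = 3. Eliminate 3 elsewhere: cell 4.
So 6 goes to cell 4.

cell 4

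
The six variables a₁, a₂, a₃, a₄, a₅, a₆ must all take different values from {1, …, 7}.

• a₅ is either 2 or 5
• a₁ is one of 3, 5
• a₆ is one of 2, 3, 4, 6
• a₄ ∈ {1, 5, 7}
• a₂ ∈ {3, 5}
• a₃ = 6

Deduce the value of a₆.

4

a₃ has just one choice, so a₃ = 6. So a₆ can't be 6.
The 2 variables a₁ and a₂ are confined to {3, 5}, which locks those values in; drop them from a₄, a₅, a₆.
a₅'s domain is down to {2}, so a₅ = 2. Remove 2 from a₆.
So a₆ = 4.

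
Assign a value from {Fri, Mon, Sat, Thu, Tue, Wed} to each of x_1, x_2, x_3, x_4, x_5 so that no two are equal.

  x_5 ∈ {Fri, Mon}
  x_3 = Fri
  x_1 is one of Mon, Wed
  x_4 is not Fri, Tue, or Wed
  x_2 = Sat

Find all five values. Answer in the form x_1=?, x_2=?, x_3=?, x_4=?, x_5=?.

x_2's domain is down to {Sat}, so x_2 = Sat. Remove Sat from x_4.
x_3 has just one choice, so x_3 = Fri. So x_5 can't be Fri.
x_5's domain is down to {Mon}, so x_5 = Mon. Strike Mon from x_1, x_4.
x_1 has just one choice, so x_1 = Wed.
x_4 must be Thu (only option left).

x_1=Wed, x_2=Sat, x_3=Fri, x_4=Thu, x_5=Mon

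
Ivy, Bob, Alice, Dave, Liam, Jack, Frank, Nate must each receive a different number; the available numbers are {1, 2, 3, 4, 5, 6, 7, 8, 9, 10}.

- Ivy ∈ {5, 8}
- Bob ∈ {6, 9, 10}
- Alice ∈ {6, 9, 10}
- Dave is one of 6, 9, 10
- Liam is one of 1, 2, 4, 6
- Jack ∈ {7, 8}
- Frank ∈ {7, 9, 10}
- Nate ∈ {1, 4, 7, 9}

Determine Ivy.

5

The 3 variables Bob, Alice, Dave are confined to {6, 9, 10}, which locks those values in; drop them from Liam, Frank, Nate.
Frank has just one choice, so Frank = 7. Eliminate 7 elsewhere: Jack, Nate.
Jack has just one choice, so Jack = 8. So Ivy can't be 8.
So Ivy = 5.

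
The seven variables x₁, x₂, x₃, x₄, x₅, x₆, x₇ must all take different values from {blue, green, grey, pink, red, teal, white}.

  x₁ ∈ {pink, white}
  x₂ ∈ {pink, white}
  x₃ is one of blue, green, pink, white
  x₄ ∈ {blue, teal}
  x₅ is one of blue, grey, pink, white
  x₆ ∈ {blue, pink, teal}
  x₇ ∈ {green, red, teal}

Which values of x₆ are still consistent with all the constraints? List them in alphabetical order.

The 7 variables draw from only 7 values {blue, green, grey, pink, red, teal, white}, so each is used; only x₅ can be grey, hence x₅ = grey.
The 6 still-open variables draw from only 6 values {blue, green, pink, red, teal, white}, so each is used; only x₇ can be red, hence x₇ = red.
Among the 5 still-open variables, green fits only x₃ (and all 5 values in {blue, green, pink, teal, white} must be used), so x₃ = green.
x₁ and x₂ between them cover only {pink, white} — a naked pair. Remove those values from x₆.
No further eliminations apply; x₆ can still be any of blue, teal.

blue, teal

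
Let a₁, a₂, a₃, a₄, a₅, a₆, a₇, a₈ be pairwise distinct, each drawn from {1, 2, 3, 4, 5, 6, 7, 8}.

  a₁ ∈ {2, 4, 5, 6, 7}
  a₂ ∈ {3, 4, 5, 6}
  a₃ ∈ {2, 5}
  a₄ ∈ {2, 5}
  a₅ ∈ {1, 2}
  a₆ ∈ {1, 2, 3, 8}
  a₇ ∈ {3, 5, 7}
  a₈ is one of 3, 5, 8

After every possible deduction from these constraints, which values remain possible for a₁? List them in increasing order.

The 2 variables a₃ and a₄ are confined to {2, 5}, which locks those values in; drop them from a₁, a₂, a₅, a₆, a₇, a₈.
a₅'s domain is down to {1}, so a₅ = 1. Strike 1 from a₆.
a₆ and a₈ between them cover only {3, 8} — a naked pair. Remove those values from a₂, a₇.
a₇'s domain is down to {7}, so a₇ = 7. Remove 7 from a₁.
No further eliminations apply; a₁ can still be any of 4, 6.

4, 6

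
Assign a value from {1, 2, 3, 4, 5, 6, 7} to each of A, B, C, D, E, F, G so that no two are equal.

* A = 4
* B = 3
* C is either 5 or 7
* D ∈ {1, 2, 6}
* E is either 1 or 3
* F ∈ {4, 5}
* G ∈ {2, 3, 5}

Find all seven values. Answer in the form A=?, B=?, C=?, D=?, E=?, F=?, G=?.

A=4, B=3, C=7, D=6, E=1, F=5, G=2

A has just one choice, so A = 4. Strike 4 from F.
That leaves B = 3. Eliminate 3 elsewhere: E, G.
E has just one choice, so E = 1. Strike 1 from D.
That leaves F = 5. Remove 5 from C, G.
G must be 2 (only option left). Eliminate 2 elsewhere: D.
C's domain is down to {7}, so C = 7.
D's domain is down to {6}, so D = 6.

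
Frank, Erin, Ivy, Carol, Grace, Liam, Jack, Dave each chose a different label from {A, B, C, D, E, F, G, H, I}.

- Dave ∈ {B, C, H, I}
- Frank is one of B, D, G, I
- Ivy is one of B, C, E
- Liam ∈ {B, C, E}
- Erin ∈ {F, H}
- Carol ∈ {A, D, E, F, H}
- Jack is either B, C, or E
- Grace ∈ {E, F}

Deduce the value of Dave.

Ivy, Liam, Jack share exactly the 3 values {B, C, E}; by pigeonhole those values go to them, so strike B, C, E from Frank, Carol, Grace, Dave.
Grace's domain is down to {F}, so Grace = F. Strike F from Erin, Carol.
That leaves Erin = H. Strike H from Carol, Dave.
So Dave = I.

I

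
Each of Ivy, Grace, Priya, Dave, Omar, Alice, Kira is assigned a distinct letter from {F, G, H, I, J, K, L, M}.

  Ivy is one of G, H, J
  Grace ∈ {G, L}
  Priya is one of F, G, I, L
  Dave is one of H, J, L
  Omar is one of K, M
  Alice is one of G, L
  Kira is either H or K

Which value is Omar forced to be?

Grace and Alice share exactly the 2 values {G, L}; by pigeonhole those values go to them, so strike G, L from Ivy, Priya, Dave.
Ivy and Dave share exactly the 2 values {H, J}; by pigeonhole those values go to them, so strike H, J from Kira.
That leaves Kira = K. Remove K from Omar.
So Omar = M.

M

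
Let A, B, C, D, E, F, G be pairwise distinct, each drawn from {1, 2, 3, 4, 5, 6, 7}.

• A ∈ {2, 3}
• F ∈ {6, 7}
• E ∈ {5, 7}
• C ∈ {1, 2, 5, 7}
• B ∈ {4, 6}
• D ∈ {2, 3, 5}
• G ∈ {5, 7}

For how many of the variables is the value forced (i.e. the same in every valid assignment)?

The 7 variables draw from only 7 values {1, 2, 3, 4, 5, 6, 7}, so each is used; only C can be 1, hence C = 1.
The 6 still-open variables together cover exactly {2, 3, 4, 5, 6, 7} — 6 values for 6 variables — and 4 appears only in B's list, so B = 4.
The 5 still-open variables together cover exactly {2, 3, 5, 6, 7} — 5 values for 5 variables — and 6 appears only in F's list, so F = 6.
The 2 variables E and G are confined to {5, 7}, which locks those values in; drop them from D.
Determined: B=4, C=1, F=6. The other variables each still have more than one consistent value. That makes 3.

3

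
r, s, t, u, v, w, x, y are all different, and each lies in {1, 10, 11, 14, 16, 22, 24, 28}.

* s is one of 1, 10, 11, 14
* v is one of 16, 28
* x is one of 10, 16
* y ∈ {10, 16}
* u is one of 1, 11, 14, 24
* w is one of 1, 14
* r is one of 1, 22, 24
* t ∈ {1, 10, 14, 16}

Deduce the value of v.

28

The 8 variables draw from only 8 values {1, 10, 11, 14, 16, 22, 24, 28}, so each is used; only r can be 22, hence r = 22.
The 7 still-open variables together cover exactly {1, 10, 11, 14, 16, 24, 28} — 7 values for 7 variables — and 24 appears only in u's list, so u = 24.
Among the 6 still-open variables, 11 fits only s (and all 6 values in {1, 10, 11, 14, 16, 28} must be used), so s = 11.
Among the 5 still-open variables, 28 fits only v (and all 5 values in {1, 10, 14, 16, 28} must be used), so v = 28.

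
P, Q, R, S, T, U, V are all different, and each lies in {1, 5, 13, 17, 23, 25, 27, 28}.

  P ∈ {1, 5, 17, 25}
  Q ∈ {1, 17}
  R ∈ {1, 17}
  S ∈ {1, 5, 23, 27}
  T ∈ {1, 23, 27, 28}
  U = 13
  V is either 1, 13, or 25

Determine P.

U's domain is down to {13}, so U = 13. Strike 13 from V.
The 2 variables Q and R are confined to {1, 17}, which locks those values in; drop them from P, S, T, V.
V must be 25 (only option left). So P can't be 25.
So P = 5.

5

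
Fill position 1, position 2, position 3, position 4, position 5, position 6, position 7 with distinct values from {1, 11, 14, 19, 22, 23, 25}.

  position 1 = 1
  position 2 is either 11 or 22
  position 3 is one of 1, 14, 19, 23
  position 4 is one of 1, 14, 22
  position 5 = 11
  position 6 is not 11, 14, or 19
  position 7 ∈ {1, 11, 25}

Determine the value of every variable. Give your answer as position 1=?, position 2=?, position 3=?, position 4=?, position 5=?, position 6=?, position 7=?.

position 1's domain is down to {1}, so position 1 = 1. Remove 1 from position 3, position 4, position 6, position 7.
position 5's domain is down to {11}, so position 5 = 11. Remove 11 from position 2, position 7.
That leaves position 7 = 25. Remove 25 from position 6.
position 2's domain is down to {22}, so position 2 = 22. Strike 22 from position 4, position 6.
That leaves position 4 = 14. Remove 14 from position 3.
position 6 has just one choice, so position 6 = 23. Strike 23 from position 3.
position 3's domain is down to {19}, so position 3 = 19.

position 1=1, position 2=22, position 3=19, position 4=14, position 5=11, position 6=23, position 7=25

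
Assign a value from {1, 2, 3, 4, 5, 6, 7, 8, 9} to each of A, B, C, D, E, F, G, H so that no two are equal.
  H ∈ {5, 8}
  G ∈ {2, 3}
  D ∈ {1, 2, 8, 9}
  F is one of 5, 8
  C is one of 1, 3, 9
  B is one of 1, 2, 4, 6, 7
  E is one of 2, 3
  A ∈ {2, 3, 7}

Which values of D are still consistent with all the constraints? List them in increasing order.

1, 9

E and G between them cover only {2, 3} — a naked pair. Remove those values from A, B, C, D.
A has just one choice, so A = 7. So B can't be 7.
F and H between them cover only {5, 8} — a naked pair. Remove those values from D.
C and D between them cover only {1, 9} — a naked pair. Remove those values from B.
No further eliminations apply; D can still be any of 1, 9.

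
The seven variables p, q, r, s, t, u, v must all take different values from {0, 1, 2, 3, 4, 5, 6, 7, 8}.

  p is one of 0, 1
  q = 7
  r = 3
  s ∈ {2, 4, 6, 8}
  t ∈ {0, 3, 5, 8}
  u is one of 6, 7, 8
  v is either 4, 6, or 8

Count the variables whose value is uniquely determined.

q's domain is down to {7}, so q = 7. Strike 7 from u.
r must be 3 (only option left). Eliminate 3 elsewhere: t.
Determined: q=7, r=3. The other variables each still have more than one consistent value. That makes 2.

2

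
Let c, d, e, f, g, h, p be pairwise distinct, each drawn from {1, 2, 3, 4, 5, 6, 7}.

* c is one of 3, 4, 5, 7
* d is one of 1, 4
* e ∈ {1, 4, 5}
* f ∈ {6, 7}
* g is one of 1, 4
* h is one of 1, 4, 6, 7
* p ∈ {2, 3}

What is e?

5

The 7 variables together cover exactly {1, 2, 3, 4, 5, 6, 7} — 7 values for 7 variables — and 2 appears only in p's list, so p = 2.
Among the 6 still-open variables, 3 fits only c (and all 6 values in {1, 3, 4, 5, 6, 7} must be used), so c = 3.
The 5 still-open variables together cover exactly {1, 4, 5, 6, 7} — 5 values for 5 variables — and 5 appears only in e's list, so e = 5.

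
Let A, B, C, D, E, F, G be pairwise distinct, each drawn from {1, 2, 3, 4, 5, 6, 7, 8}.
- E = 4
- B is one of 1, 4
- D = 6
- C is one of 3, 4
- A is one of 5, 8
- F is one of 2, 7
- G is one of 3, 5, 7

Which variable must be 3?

C

D must be 6 (only option left).
E has just one choice, so E = 4. So B, C can't be 4.
So 3 goes to C.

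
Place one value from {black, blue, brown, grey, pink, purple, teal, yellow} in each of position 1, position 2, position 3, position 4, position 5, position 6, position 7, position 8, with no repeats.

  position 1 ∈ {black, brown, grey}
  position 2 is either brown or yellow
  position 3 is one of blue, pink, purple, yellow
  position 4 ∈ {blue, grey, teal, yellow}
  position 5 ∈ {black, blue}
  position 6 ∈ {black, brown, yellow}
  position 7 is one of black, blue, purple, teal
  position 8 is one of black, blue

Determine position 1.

grey

Among the 8 variables, pink fits only position 3 (and all 8 values in {black, blue, brown, grey, pink, purple, teal, yellow} must be used), so position 3 = pink.
Among the 7 still-open variables, purple fits only position 7 (and all 7 values in {black, blue, brown, grey, purple, teal, yellow} must be used), so position 7 = purple.
Among the 6 still-open variables, teal fits only position 4 (and all 6 values in {black, blue, brown, grey, teal, yellow} must be used), so position 4 = teal.
Among the 5 still-open variables, grey fits only position 1 (and all 5 values in {black, blue, brown, grey, yellow} must be used), so position 1 = grey.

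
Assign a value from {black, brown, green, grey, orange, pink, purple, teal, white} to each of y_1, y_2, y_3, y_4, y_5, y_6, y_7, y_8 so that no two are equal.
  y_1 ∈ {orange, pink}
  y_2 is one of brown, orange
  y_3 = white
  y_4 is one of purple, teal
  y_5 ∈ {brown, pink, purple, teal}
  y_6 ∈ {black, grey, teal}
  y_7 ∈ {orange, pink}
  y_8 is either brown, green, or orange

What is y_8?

y_3's domain is down to {white}, so y_3 = white.
The 2 variables y_1 and y_7 are confined to {orange, pink}, which locks those values in; drop them from y_2, y_5, y_8.
y_2's domain is down to {brown}, so y_2 = brown. Eliminate brown elsewhere: y_5, y_8.
So y_8 = green.

green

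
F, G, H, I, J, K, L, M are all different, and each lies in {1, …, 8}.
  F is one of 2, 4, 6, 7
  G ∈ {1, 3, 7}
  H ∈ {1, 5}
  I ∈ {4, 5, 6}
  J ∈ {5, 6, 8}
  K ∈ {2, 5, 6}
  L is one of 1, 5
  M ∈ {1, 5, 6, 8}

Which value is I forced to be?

4

Among the 8 variables, 3 fits only G (and all 8 values in {1, 2, 3, 4, 5, 6, 7, 8} must be used), so G = 3.
The 7 still-open variables draw from only 7 values {1, 2, 4, 5, 6, 7, 8}, so each is used; only F can be 7, hence F = 7.
The 6 still-open variables draw from only 6 values {1, 2, 4, 5, 6, 8}, so each is used; only K can be 2, hence K = 2.
The 5 still-open variables draw from only 5 values {1, 4, 5, 6, 8}, so each is used; only I can be 4, hence I = 4.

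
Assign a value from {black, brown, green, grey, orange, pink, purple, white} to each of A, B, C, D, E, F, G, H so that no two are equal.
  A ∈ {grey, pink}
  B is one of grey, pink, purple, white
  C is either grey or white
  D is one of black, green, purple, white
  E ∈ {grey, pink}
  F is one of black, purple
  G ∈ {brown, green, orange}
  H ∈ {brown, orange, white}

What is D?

green

The 2 variables A and E are confined to {grey, pink}, which locks those values in; drop them from B, C.
C's domain is down to {white}, so C = white. Remove white from B, D, H.
That leaves B = purple. Eliminate purple elsewhere: D, F.
F must be black (only option left). Eliminate black elsewhere: D.
So D = green.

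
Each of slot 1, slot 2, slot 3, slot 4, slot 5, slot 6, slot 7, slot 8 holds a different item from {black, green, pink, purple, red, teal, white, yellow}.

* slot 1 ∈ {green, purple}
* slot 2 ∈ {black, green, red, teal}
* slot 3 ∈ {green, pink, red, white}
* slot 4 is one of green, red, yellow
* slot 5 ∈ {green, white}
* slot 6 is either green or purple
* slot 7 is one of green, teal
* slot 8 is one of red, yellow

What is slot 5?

Among the 8 variables, black fits only slot 2 (and all 8 values in {black, green, pink, purple, red, teal, white, yellow} must be used), so slot 2 = black.
The 7 still-open variables draw from only 7 values {green, pink, purple, red, teal, white, yellow}, so each is used; only slot 3 can be pink, hence slot 3 = pink.
The 6 still-open variables draw from only 6 values {green, purple, red, teal, white, yellow}, so each is used; only slot 7 can be teal, hence slot 7 = teal.
The 5 still-open variables draw from only 5 values {green, purple, red, white, yellow}, so each is used; only slot 5 can be white, hence slot 5 = white.

white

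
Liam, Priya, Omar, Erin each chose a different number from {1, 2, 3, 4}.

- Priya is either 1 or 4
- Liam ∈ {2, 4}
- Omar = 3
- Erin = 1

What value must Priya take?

4

Omar has just one choice, so Omar = 3.
Erin has just one choice, so Erin = 1. Strike 1 from Priya.
So Priya = 4.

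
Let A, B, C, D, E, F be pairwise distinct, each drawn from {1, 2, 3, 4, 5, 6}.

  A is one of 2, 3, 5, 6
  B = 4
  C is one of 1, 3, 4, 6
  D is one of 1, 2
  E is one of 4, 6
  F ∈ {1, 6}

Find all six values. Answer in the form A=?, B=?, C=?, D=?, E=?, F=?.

A=5, B=4, C=3, D=2, E=6, F=1

B's domain is down to {4}, so B = 4. Remove 4 from C, E.
E's domain is down to {6}, so E = 6. Remove 6 from A, C, F.
That leaves F = 1. Eliminate 1 elsewhere: C, D.
C must be 3 (only option left). Strike 3 from A.
D's domain is down to {2}, so D = 2. Strike 2 from A.
That leaves A = 5.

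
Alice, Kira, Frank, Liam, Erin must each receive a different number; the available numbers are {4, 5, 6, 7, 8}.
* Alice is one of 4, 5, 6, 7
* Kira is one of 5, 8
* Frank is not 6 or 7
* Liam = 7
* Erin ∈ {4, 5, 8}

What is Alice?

Liam's domain is down to {7}, so Liam = 7. So Alice can't be 7.
The 4 still-open variables draw from only 4 values {4, 5, 6, 8}, so each is used; only Alice can be 6, hence Alice = 6.

6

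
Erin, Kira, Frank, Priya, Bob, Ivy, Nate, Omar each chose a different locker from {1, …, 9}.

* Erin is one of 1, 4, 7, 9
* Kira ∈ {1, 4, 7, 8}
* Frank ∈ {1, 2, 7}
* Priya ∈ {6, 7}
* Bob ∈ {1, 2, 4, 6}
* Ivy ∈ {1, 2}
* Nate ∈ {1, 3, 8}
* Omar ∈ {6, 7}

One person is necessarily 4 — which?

Bob

The 8 variables draw from only 8 values {1, 2, 3, 4, 6, 7, 8, 9}, so each is used; only Nate can be 3, hence Nate = 3.
The 7 still-open variables draw from only 7 values {1, 2, 4, 6, 7, 8, 9}, so each is used; only Kira can be 8, hence Kira = 8.
The 6 still-open variables draw from only 6 values {1, 2, 4, 6, 7, 9}, so each is used; only Erin can be 9, hence Erin = 9.
Among the 5 still-open variables, 4 fits only Bob (and all 5 values in {1, 2, 4, 6, 7} must be used), so Bob = 4.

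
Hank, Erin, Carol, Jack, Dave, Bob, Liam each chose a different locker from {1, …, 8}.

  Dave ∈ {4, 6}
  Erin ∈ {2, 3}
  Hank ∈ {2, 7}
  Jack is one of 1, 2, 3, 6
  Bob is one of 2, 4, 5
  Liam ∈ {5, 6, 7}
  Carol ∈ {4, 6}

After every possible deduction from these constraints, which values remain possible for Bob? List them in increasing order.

Among the 7 variables, 1 fits only Jack (and all 7 values in {1, 2, 3, 4, 5, 6, 7} must be used), so Jack = 1.
The 6 still-open variables draw from only 6 values {2, 3, 4, 5, 6, 7}, so each is used; only Erin can be 3, hence Erin = 3.
Carol and Dave between them cover only {4, 6} — a naked pair. Remove those values from Bob, Liam.
No further eliminations apply; Bob can still be any of 2, 5.

2, 5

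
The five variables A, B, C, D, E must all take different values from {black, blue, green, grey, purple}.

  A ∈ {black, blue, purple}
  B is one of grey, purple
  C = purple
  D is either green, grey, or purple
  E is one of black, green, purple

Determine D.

green

C's domain is down to {purple}, so C = purple. So A, B, D, E can't be purple.
That leaves B = grey. Strike grey from D.
So D = green.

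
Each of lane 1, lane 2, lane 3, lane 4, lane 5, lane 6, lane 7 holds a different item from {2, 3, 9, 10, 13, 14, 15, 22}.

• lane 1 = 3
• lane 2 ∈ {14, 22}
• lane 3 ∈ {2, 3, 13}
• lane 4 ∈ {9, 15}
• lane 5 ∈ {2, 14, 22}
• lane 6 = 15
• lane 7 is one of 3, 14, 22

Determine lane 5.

lane 1 must be 3 (only option left). So lane 3, lane 7 can't be 3.
lane 6's domain is down to {15}, so lane 6 = 15. Strike 15 from lane 4.
lane 4's domain is down to {9}, so lane 4 = 9.
The 4 still-open variables draw from only 4 values {2, 13, 14, 22}, so each is used; only lane 3 can be 13, hence lane 3 = 13.
Among the 3 still-open variables, 2 fits only lane 5 (and all 3 values in {2, 14, 22} must be used), so lane 5 = 2.

2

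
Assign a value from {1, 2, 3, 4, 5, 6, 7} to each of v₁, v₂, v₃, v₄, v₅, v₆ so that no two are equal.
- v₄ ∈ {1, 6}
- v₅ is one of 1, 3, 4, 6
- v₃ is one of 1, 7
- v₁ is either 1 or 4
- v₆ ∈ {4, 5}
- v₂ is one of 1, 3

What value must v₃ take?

Among the 6 variables, 5 fits only v₆ (and all 6 values in {1, 3, 4, 5, 6, 7} must be used), so v₆ = 5.
The 5 still-open variables draw from only 5 values {1, 3, 4, 6, 7}, so each is used; only v₃ can be 7, hence v₃ = 7.

7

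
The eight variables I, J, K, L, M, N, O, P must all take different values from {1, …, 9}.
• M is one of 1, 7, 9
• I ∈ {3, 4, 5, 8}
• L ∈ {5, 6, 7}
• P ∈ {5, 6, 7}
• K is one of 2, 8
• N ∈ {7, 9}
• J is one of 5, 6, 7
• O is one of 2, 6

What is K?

J, L, P share exactly the 3 values {5, 6, 7}; by pigeonhole those values go to them, so strike 5, 6, 7 from I, M, N, O.
N has just one choice, so N = 9. Eliminate 9 elsewhere: M.
O must be 2 (only option left). Eliminate 2 elsewhere: K.
So K = 8.

8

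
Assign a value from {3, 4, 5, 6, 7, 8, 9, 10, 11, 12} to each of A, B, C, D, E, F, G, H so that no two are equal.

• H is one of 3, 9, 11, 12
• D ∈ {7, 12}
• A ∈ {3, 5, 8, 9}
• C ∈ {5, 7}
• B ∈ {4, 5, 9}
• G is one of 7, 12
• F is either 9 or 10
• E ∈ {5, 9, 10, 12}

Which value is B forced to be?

4

D and G share exactly the 2 values {7, 12}; by pigeonhole those values go to them, so strike 7, 12 from C, E, H.
C has just one choice, so C = 5. Eliminate 5 elsewhere: A, B, E.
E and F share exactly the 2 values {9, 10}; by pigeonhole those values go to them, so strike 9, 10 from A, B, H.
So B = 4.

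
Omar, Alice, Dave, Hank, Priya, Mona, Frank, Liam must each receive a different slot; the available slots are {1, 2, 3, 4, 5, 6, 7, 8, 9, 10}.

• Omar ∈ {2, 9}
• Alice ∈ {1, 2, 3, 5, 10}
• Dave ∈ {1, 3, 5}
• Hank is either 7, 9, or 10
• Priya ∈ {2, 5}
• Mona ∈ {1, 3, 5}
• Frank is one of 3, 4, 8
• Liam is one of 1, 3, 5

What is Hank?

The 3 variables Dave, Mona, Liam are confined to {1, 3, 5}, which locks those values in; drop them from Alice, Priya, Frank.
Priya must be 2 (only option left). Strike 2 from Omar, Alice.
Omar has just one choice, so Omar = 9. So Hank can't be 9.
Alice must be 10 (only option left). Remove 10 from Hank.
So Hank = 7.

7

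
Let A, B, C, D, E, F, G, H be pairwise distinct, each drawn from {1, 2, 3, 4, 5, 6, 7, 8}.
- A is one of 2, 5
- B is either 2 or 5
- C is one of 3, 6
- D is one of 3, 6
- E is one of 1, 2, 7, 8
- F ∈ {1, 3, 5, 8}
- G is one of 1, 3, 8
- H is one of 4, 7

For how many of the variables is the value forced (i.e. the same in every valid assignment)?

Among the 8 variables, 4 fits only H (and all 8 values in {1, 2, 3, 4, 5, 6, 7, 8} must be used), so H = 4.
The 7 still-open variables draw from only 7 values {1, 2, 3, 5, 6, 7, 8}, so each is used; only E can be 7, hence E = 7.
The 2 variables A and B are confined to {2, 5}, which locks those values in; drop them from F.
C and D between them cover only {3, 6} — a naked pair. Remove those values from F, G.
Determined: E=7, H=4. The other variables each still have more than one consistent value. That makes 2.

2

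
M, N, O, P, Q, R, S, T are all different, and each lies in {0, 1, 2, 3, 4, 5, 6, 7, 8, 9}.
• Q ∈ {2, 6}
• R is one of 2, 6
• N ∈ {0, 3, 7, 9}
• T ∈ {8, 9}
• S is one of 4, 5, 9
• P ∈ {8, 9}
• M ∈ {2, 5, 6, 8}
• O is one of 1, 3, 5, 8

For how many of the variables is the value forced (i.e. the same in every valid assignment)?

2

The 2 variables P and T are confined to {8, 9}, which locks those values in; drop them from M, N, O, S.
The 2 variables Q and R are confined to {2, 6}, which locks those values in; drop them from M.
M must be 5 (only option left). Eliminate 5 elsewhere: O, S.
S must be 4 (only option left).
Determined: M=5, S=4. The other variables each still have more than one consistent value. That makes 2.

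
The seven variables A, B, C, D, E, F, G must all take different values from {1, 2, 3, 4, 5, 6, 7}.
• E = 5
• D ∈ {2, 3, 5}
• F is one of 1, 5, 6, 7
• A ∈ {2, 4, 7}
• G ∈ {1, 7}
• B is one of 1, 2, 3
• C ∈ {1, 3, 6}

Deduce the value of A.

4

E's domain is down to {5}, so E = 5. So D, F can't be 5.
The 6 still-open variables draw from only 6 values {1, 2, 3, 4, 6, 7}, so each is used; only A can be 4, hence A = 4.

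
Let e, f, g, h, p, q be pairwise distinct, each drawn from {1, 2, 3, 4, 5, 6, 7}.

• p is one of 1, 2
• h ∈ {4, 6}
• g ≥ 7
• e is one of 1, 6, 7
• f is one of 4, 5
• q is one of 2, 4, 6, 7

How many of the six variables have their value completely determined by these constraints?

2

g has just one choice, so g = 7. Eliminate 7 elsewhere: e, q.
The 5 still-open variables together cover exactly {1, 2, 4, 5, 6} — 5 values for 5 variables — and 5 appears only in f's list, so f = 5.
Determined: f=5, g=7. The other variables each still have more than one consistent value. That makes 2.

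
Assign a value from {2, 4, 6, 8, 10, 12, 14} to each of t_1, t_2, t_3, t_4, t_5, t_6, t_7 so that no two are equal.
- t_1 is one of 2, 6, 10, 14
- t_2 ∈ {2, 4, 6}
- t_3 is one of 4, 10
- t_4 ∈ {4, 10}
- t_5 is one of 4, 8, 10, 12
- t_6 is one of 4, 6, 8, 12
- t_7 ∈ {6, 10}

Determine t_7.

6

The 7 variables together cover exactly {2, 4, 6, 8, 10, 12, 14} — 7 values for 7 variables — and 14 appears only in t_1's list, so t_1 = 14.
The 6 still-open variables together cover exactly {2, 4, 6, 8, 10, 12} — 6 values for 6 variables — and 2 appears only in t_2's list, so t_2 = 2.
t_3 and t_4 between them cover only {4, 10} — a naked pair. Remove those values from t_5, t_6, t_7.
So t_7 = 6.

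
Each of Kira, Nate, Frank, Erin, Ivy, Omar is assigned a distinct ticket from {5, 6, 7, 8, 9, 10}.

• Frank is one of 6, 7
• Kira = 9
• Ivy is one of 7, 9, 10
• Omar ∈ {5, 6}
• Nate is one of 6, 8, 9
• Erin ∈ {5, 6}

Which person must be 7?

Frank

Kira must be 9 (only option left). Strike 9 from Nate, Ivy.
Among the 5 still-open variables, 8 fits only Nate (and all 5 values in {5, 6, 7, 8, 10} must be used), so Nate = 8.
The 4 still-open variables draw from only 4 values {5, 6, 7, 10}, so each is used; only Ivy can be 10, hence Ivy = 10.
The 3 still-open variables draw from only 3 values {5, 6, 7}, so each is used; only Frank can be 7, hence Frank = 7.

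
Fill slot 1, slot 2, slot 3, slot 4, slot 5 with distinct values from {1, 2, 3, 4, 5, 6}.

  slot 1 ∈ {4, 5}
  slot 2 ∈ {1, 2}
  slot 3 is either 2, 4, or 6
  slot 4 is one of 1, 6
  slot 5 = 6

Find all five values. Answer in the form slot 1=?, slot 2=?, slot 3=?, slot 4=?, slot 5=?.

slot 5 has just one choice, so slot 5 = 6. Eliminate 6 elsewhere: slot 3, slot 4.
slot 4 has just one choice, so slot 4 = 1. Eliminate 1 elsewhere: slot 2.
slot 2 has just one choice, so slot 2 = 2. Strike 2 from slot 3.
That leaves slot 3 = 4. Eliminate 4 elsewhere: slot 1.
slot 1 must be 5 (only option left).

slot 1=5, slot 2=2, slot 3=4, slot 4=1, slot 5=6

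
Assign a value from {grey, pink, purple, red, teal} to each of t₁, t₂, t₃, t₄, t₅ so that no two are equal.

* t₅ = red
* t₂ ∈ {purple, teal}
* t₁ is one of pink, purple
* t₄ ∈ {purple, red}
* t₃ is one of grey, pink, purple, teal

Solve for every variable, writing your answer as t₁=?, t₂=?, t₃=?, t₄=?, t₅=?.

t₁=pink, t₂=teal, t₃=grey, t₄=purple, t₅=red

t₅ has just one choice, so t₅ = red. So t₄ can't be red.
t₄ must be purple (only option left). So t₁, t₂, t₃ can't be purple.
t₁ must be pink (only option left). Strike pink from t₃.
That leaves t₂ = teal. So t₃ can't be teal.
t₃ has just one choice, so t₃ = grey.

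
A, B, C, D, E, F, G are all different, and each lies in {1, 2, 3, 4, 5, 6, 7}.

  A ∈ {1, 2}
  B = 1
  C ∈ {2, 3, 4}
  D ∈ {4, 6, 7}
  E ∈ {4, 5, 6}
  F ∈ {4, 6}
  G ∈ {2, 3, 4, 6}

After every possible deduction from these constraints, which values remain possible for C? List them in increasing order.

B has just one choice, so B = 1. So A can't be 1.
That leaves A = 2. Eliminate 2 elsewhere: C, G.
The 5 still-open variables together cover exactly {3, 4, 5, 6, 7} — 5 values for 5 variables — and 5 appears only in E's list, so E = 5.
The 4 still-open variables draw from only 4 values {3, 4, 6, 7}, so each is used; only D can be 7, hence D = 7.
No further eliminations apply; C can still be any of 3, 4.

3, 4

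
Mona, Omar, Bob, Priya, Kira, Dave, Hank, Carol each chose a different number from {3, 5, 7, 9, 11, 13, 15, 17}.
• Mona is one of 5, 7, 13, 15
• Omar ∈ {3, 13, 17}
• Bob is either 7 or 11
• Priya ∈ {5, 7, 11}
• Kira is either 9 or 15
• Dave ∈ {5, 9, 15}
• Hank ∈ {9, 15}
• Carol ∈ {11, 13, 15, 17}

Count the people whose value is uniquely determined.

4

Among the 8 variables, 3 fits only Omar (and all 8 values in {3, 5, 7, 9, 11, 13, 15, 17} must be used), so Omar = 3.
The 7 still-open variables together cover exactly {5, 7, 9, 11, 13, 15, 17} — 7 values for 7 variables — and 17 appears only in Carol's list, so Carol = 17.
The 6 still-open variables draw from only 6 values {5, 7, 9, 11, 13, 15}, so each is used; only Mona can be 13, hence Mona = 13.
Kira and Hank between them cover only {9, 15} — a naked pair. Remove those values from Dave.
Dave must be 5 (only option left). Remove 5 from Priya.
Determined: Mona=13, Omar=3, Dave=5, Carol=17. The other people each still have more than one consistent value. That makes 4.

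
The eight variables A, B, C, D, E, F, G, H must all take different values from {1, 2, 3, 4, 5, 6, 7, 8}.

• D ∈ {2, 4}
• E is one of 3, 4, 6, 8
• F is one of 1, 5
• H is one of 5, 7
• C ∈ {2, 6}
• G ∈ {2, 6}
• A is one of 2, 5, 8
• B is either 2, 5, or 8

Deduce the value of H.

7

The 8 variables together cover exactly {1, 2, 3, 4, 5, 6, 7, 8} — 8 values for 8 variables — and 1 appears only in F's list, so F = 1.
Among the 7 still-open variables, 3 fits only E (and all 7 values in {2, 3, 4, 5, 6, 7, 8} must be used), so E = 3.
Among the 6 still-open variables, 4 fits only D (and all 6 values in {2, 4, 5, 6, 7, 8} must be used), so D = 4.
The 5 still-open variables together cover exactly {2, 5, 6, 7, 8} — 5 values for 5 variables — and 7 appears only in H's list, so H = 7.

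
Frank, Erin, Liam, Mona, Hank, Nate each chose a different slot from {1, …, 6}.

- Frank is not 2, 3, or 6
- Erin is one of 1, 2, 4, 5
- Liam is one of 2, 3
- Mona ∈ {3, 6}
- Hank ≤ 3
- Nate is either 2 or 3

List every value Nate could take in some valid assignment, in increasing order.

The 6 variables draw from only 6 values {1, 2, 3, 4, 5, 6}, so each is used; only Mona can be 6, hence Mona = 6.
The 2 variables Liam and Nate are confined to {2, 3}, which locks those values in; drop them from Erin, Hank.
That leaves Hank = 1. So Frank, Erin can't be 1.
No further eliminations apply; Nate can still be any of 2, 3.

2, 3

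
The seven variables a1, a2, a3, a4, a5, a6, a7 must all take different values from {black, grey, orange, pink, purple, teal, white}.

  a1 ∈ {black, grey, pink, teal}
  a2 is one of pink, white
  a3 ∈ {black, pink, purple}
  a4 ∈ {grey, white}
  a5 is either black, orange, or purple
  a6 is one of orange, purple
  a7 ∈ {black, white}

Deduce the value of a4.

grey

The 7 variables together cover exactly {black, grey, orange, pink, purple, teal, white} — 7 values for 7 variables — and teal appears only in a1's list, so a1 = teal.
The 6 still-open variables together cover exactly {black, grey, orange, pink, purple, white} — 6 values for 6 variables — and grey appears only in a4's list, so a4 = grey.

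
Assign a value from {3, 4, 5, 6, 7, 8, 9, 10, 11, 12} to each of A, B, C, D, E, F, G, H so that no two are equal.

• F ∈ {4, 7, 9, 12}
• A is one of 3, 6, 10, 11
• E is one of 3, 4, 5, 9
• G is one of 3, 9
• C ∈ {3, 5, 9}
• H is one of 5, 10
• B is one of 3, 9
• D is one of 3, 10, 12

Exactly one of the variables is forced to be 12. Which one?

D

B and G between them cover only {3, 9} — a naked pair. Remove those values from A, C, D, E, F.
That leaves C = 5. Eliminate 5 elsewhere: E, H.
E has just one choice, so E = 4. Remove 4 from F.
H's domain is down to {10}, so H = 10. Eliminate 10 elsewhere: A, D.
So 12 goes to D.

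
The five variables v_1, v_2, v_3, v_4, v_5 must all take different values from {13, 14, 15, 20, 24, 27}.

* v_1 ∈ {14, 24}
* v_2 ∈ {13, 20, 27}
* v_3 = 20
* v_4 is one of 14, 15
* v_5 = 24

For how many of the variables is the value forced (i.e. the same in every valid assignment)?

4

v_3 must be 20 (only option left). Strike 20 from v_2.
v_5's domain is down to {24}, so v_5 = 24. Eliminate 24 elsewhere: v_1.
v_1 has just one choice, so v_1 = 14. Strike 14 from v_4.
v_4's domain is down to {15}, so v_4 = 15.
Determined: v_1=14, v_3=20, v_4=15, v_5=24. The other variables each still have more than one consistent value. That makes 4.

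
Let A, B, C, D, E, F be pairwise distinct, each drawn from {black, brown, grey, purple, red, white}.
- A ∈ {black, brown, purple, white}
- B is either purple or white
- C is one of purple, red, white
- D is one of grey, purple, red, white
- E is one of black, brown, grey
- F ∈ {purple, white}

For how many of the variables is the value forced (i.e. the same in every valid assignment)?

2

B and F share exactly the 2 values {purple, white}; by pigeonhole those values go to them, so strike purple, white from A, C, D.
C has just one choice, so C = red. Strike red from D.
That leaves D = grey. Strike grey from E.
Determined: C=red, D=grey. The other variables each still have more than one consistent value. That makes 2.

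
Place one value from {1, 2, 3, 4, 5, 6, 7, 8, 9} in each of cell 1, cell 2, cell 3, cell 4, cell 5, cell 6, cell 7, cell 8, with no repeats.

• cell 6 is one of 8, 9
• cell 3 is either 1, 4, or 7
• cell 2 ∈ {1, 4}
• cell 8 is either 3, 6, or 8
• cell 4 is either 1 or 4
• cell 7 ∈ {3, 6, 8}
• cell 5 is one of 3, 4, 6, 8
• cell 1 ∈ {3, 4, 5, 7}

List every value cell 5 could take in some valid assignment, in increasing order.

The 8 variables draw from only 8 values {1, 3, 4, 5, 6, 7, 8, 9}, so each is used; only cell 1 can be 5, hence cell 1 = 5.
The 7 still-open variables together cover exactly {1, 3, 4, 6, 7, 8, 9} — 7 values for 7 variables — and 7 appears only in cell 3's list, so cell 3 = 7.
Among the 6 still-open variables, 9 fits only cell 6 (and all 6 values in {1, 3, 4, 6, 8, 9} must be used), so cell 6 = 9.
The 2 variables cell 2 and cell 4 are confined to {1, 4}, which locks those values in; drop them from cell 5.
No further eliminations apply; cell 5 can still be any of 3, 6, 8.

3, 6, 8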